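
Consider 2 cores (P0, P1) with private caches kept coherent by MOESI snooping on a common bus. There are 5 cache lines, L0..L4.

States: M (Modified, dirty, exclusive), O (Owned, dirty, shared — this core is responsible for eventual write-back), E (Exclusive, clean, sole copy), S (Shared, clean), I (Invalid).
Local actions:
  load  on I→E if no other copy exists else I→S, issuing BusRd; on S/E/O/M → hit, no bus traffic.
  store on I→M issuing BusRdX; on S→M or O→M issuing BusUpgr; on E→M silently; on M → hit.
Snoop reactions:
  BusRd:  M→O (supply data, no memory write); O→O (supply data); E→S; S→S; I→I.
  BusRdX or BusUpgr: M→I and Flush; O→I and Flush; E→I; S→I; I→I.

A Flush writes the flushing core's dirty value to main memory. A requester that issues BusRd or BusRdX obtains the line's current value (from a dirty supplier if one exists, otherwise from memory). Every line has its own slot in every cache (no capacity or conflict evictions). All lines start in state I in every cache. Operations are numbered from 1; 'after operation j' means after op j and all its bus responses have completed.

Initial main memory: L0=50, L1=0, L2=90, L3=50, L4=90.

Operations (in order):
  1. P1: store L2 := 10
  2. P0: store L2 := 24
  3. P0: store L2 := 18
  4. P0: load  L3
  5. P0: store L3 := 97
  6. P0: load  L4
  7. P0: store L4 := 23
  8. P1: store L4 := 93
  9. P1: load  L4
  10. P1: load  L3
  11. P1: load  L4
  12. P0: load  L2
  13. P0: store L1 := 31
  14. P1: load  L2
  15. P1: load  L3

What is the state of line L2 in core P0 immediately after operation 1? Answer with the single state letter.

state = I

step 1: P1: store L2 := 10  ⟶  IM  (L2)  txn=BusRdX  M[L2]=90
step 2: P0: store L2 := 24  ⟶  MI  (L2)  txn=BusRdX+Flush  M[L2]=10
step 3: P0: store L2 := 18  ⟶  MI  (L2)  txn=∅  M[L2]=10
step 4: P0: load  L3  ⟶  EI  (L3)  txn=BusRd  M[L3]=50
step 5: P0: store L3 := 97  ⟶  MI  (L3)  txn=∅  M[L3]=50
step 6: P0: load  L4  ⟶  EI  (L4)  txn=BusRd  M[L4]=90
step 7: P0: store L4 := 23  ⟶  MI  (L4)  txn=∅  M[L4]=90
step 8: P1: store L4 := 93  ⟶  IM  (L4)  txn=BusRdX+Flush  M[L4]=23
step 9: P1: load  L4  ⟶  IM  (L4)  txn=∅  M[L4]=23
step 10: P1: load  L3  ⟶  OS  (L3)  txn=BusRd  M[L3]=50
step 11: P1: load  L4  ⟶  IM  (L4)  txn=∅  M[L4]=23
step 12: P0: load  L2  ⟶  MI  (L2)  txn=∅  M[L2]=10
step 13: P0: store L1 := 31  ⟶  MI  (L1)  txn=BusRdX  M[L1]=0
step 14: P1: load  L2  ⟶  OS  (L2)  txn=BusRd  M[L2]=10
step 15: P1: load  L3  ⟶  OS  (L3)  txn=∅  M[L3]=50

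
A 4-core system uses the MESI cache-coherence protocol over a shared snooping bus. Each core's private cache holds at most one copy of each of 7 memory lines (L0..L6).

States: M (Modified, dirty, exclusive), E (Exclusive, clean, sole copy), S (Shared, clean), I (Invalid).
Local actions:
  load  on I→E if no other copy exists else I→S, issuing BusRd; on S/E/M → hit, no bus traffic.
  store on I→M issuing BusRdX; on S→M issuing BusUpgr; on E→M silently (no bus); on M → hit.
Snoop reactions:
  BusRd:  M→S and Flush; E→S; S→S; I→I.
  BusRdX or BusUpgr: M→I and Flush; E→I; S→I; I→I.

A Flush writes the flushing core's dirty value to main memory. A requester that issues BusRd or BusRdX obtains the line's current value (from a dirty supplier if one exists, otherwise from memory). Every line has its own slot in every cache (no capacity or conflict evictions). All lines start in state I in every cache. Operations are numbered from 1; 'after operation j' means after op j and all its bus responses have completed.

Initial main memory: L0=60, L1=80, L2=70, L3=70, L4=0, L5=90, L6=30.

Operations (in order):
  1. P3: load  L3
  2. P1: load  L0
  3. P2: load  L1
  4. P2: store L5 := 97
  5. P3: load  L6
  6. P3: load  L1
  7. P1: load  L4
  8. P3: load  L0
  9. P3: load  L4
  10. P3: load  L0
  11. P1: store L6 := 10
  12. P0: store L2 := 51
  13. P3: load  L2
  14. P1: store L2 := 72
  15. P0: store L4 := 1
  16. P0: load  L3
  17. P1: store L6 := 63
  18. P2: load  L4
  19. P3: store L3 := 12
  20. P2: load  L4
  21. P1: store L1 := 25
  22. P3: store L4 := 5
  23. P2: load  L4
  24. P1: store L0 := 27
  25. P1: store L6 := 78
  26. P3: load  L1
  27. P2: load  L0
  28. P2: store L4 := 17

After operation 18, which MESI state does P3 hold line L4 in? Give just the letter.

1. P3: load  L3  bus=[BusRd]  L3: P0=I P1=I P2=I P3=E  mem[L3]=70
2. P1: load  L0  bus=[BusRd]  L0: P0=I P1=E P2=I P3=I  mem[L0]=60
3. P2: load  L1  bus=[BusRd]  L1: P0=I P1=I P2=E P3=I  mem[L1]=80
4. P2: store L5 := 97  bus=[BusRdX]  L5: P0=I P1=I P2=M P3=I  mem[L5]=90
5. P3: load  L6  bus=[BusRd]  L6: P0=I P1=I P2=I P3=E  mem[L6]=30
6. P3: load  L1  bus=[BusRd]  L1: P0=I P1=I P2=S P3=S  mem[L1]=80
7. P1: load  L4  bus=[BusRd]  L4: P0=I P1=E P2=I P3=I  mem[L4]=0
8. P3: load  L0  bus=[BusRd]  L0: P0=I P1=S P2=I P3=S  mem[L0]=60
9. P3: load  L4  bus=[BusRd]  L4: P0=I P1=S P2=I P3=S  mem[L4]=0
10. P3: load  L0  bus=[-]  L0: P0=I P1=S P2=I P3=S  mem[L0]=60
11. P1: store L6 := 10  bus=[BusRdX]  L6: P0=I P1=M P2=I P3=I  mem[L6]=30
12. P0: store L2 := 51  bus=[BusRdX]  L2: P0=M P1=I P2=I P3=I  mem[L2]=70
13. P3: load  L2  bus=[BusRd,Flush]  L2: P0=S P1=I P2=I P3=S  mem[L2]=51
14. P1: store L2 := 72  bus=[BusRdX]  L2: P0=I P1=M P2=I P3=I  mem[L2]=51
15. P0: store L4 := 1  bus=[BusRdX]  L4: P0=M P1=I P2=I P3=I  mem[L4]=0
16. P0: load  L3  bus=[BusRd]  L3: P0=S P1=I P2=I P3=S  mem[L3]=70
17. P1: store L6 := 63  bus=[-]  L6: P0=I P1=M P2=I P3=I  mem[L6]=30
18. P2: load  L4  bus=[BusRd,Flush]  L4: P0=S P1=I P2=S P3=I  mem[L4]=1
19. P3: store L3 := 12  bus=[BusUpgr]  L3: P0=I P1=I P2=I P3=M  mem[L3]=70
20. P2: load  L4  bus=[-]  L4: P0=S P1=I P2=S P3=I  mem[L4]=1
21. P1: store L1 := 25  bus=[BusRdX]  L1: P0=I P1=M P2=I P3=I  mem[L1]=80
22. P3: store L4 := 5  bus=[BusRdX]  L4: P0=I P1=I P2=I P3=M  mem[L4]=1
23. P2: load  L4  bus=[BusRd,Flush]  L4: P0=I P1=I P2=S P3=S  mem[L4]=5
24. P1: store L0 := 27  bus=[BusUpgr]  L0: P0=I P1=M P2=I P3=I  mem[L0]=60
25. P1: store L6 := 78  bus=[-]  L6: P0=I P1=M P2=I P3=I  mem[L6]=30
26. P3: load  L1  bus=[BusRd,Flush]  L1: P0=I P1=S P2=I P3=S  mem[L1]=25
27. P2: load  L0  bus=[BusRd,Flush]  L0: P0=I P1=S P2=S P3=I  mem[L0]=27
28. P2: store L4 := 17  bus=[BusUpgr]  L4: P0=I P1=I P2=M P3=I  mem[L4]=5

state = I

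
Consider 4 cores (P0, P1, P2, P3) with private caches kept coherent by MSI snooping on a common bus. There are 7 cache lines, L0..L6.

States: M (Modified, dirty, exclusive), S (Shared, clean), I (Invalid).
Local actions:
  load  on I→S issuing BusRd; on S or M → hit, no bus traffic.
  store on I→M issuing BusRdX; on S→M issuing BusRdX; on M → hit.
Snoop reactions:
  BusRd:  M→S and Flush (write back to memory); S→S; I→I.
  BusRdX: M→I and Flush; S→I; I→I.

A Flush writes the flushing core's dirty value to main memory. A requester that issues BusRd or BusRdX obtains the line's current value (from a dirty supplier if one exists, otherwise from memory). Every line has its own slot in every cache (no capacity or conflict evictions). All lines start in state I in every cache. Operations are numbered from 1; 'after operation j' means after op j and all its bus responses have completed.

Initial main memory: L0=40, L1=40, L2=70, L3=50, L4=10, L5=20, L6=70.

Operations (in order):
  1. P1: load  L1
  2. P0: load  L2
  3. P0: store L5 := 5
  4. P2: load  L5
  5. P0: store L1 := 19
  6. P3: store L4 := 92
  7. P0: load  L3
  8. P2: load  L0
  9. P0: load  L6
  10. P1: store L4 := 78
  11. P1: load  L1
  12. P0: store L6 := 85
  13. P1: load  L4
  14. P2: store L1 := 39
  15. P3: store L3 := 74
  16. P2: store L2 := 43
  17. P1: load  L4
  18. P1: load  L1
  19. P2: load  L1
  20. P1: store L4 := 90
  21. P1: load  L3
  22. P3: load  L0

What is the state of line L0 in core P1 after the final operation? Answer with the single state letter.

state = I

[1] P1: load  L1 | P0:I, P1:S(40), P2:I, P3:I | bus: BusRd
[2] P0: load  L2 | P0:S(70), P1:I, P2:I, P3:I | bus: BusRd
[3] P0: store L5 := 5 | P0:M(5), P1:I, P2:I, P3:I | bus: BusRdX
[4] P2: load  L5 | P0:S(5), P1:I, P2:S(5), P3:I | bus: BusRd,Flush
[5] P0: store L1 := 19 | P0:M(19), P1:I, P2:I, P3:I | bus: BusRdX
[6] P3: store L4 := 92 | P0:I, P1:I, P2:I, P3:M(92) | bus: BusRdX
[7] P0: load  L3 | P0:S(50), P1:I, P2:I, P3:I | bus: BusRd
[8] P2: load  L0 | P0:I, P1:I, P2:S(40), P3:I | bus: BusRd
[9] P0: load  L6 | P0:S(70), P1:I, P2:I, P3:I | bus: BusRd
[10] P1: store L4 := 78 | P0:I, P1:M(78), P2:I, P3:I | bus: BusRdX,Flush
[11] P1: load  L1 | P0:S(19), P1:S(19), P2:I, P3:I | bus: BusRd,Flush
[12] P0: store L6 := 85 | P0:M(85), P1:I, P2:I, P3:I | bus: BusRdX
[13] P1: load  L4 | P0:I, P1:M(78), P2:I, P3:I | bus: none
[14] P2: store L1 := 39 | P0:I, P1:I, P2:M(39), P3:I | bus: BusRdX
[15] P3: store L3 := 74 | P0:I, P1:I, P2:I, P3:M(74) | bus: BusRdX
[16] P2: store L2 := 43 | P0:I, P1:I, P2:M(43), P3:I | bus: BusRdX
[17] P1: load  L4 | P0:I, P1:M(78), P2:I, P3:I | bus: none
[18] P1: load  L1 | P0:I, P1:S(39), P2:S(39), P3:I | bus: BusRd,Flush
[19] P2: load  L1 | P0:I, P1:S(39), P2:S(39), P3:I | bus: none
[20] P1: store L4 := 90 | P0:I, P1:M(90), P2:I, P3:I | bus: none
[21] P1: load  L3 | P0:I, P1:S(74), P2:I, P3:S(74) | bus: BusRd,Flush
[22] P3: load  L0 | P0:I, P1:I, P2:S(40), P3:S(40) | bus: BusRd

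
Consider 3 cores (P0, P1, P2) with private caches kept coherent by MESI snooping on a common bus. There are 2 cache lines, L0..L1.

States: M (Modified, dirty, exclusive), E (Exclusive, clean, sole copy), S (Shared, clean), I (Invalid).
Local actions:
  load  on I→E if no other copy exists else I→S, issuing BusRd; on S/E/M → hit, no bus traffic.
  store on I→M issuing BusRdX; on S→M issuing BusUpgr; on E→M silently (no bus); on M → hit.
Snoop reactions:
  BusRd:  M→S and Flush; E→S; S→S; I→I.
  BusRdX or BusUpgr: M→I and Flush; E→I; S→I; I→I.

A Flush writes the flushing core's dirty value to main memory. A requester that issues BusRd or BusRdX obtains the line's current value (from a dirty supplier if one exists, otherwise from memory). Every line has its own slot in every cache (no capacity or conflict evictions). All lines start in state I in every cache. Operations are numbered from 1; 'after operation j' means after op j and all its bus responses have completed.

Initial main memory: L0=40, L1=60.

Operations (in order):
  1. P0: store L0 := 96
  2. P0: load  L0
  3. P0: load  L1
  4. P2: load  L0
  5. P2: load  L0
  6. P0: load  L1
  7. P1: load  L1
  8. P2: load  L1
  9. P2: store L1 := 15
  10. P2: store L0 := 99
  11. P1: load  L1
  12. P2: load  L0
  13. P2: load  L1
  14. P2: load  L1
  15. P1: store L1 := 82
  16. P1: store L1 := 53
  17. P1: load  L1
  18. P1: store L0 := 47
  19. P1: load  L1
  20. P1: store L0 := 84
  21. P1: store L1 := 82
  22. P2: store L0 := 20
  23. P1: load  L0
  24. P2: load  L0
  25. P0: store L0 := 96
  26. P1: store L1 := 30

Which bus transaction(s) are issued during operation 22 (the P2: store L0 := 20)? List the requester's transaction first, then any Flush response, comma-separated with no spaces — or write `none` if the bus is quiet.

bus = BusRdX,Flush

1. P0: store L0 := 96  bus=[BusRdX]  L0: P0=M P1=I P2=I  mem[L0]=40
2. P0: load  L0  bus=[-]  L0: P0=M P1=I P2=I  mem[L0]=40
3. P0: load  L1  bus=[BusRd]  L1: P0=E P1=I P2=I  mem[L1]=60
4. P2: load  L0  bus=[BusRd,Flush]  L0: P0=S P1=I P2=S  mem[L0]=96
5. P2: load  L0  bus=[-]  L0: P0=S P1=I P2=S  mem[L0]=96
6. P0: load  L1  bus=[-]  L1: P0=E P1=I P2=I  mem[L1]=60
7. P1: load  L1  bus=[BusRd]  L1: P0=S P1=S P2=I  mem[L1]=60
8. P2: load  L1  bus=[BusRd]  L1: P0=S P1=S P2=S  mem[L1]=60
9. P2: store L1 := 15  bus=[BusUpgr]  L1: P0=I P1=I P2=M  mem[L1]=60
10. P2: store L0 := 99  bus=[BusUpgr]  L0: P0=I P1=I P2=M  mem[L0]=96
11. P1: load  L1  bus=[BusRd,Flush]  L1: P0=I P1=S P2=S  mem[L1]=15
12. P2: load  L0  bus=[-]  L0: P0=I P1=I P2=M  mem[L0]=96
13. P2: load  L1  bus=[-]  L1: P0=I P1=S P2=S  mem[L1]=15
14. P2: load  L1  bus=[-]  L1: P0=I P1=S P2=S  mem[L1]=15
15. P1: store L1 := 82  bus=[BusUpgr]  L1: P0=I P1=M P2=I  mem[L1]=15
16. P1: store L1 := 53  bus=[-]  L1: P0=I P1=M P2=I  mem[L1]=15
17. P1: load  L1  bus=[-]  L1: P0=I P1=M P2=I  mem[L1]=15
18. P1: store L0 := 47  bus=[BusRdX,Flush]  L0: P0=I P1=M P2=I  mem[L0]=99
19. P1: load  L1  bus=[-]  L1: P0=I P1=M P2=I  mem[L1]=15
20. P1: store L0 := 84  bus=[-]  L0: P0=I P1=M P2=I  mem[L0]=99
21. P1: store L1 := 82  bus=[-]  L1: P0=I P1=M P2=I  mem[L1]=15
22. P2: store L0 := 20  bus=[BusRdX,Flush]  L0: P0=I P1=I P2=M  mem[L0]=84
23. P1: load  L0  bus=[BusRd,Flush]  L0: P0=I P1=S P2=S  mem[L0]=20
24. P2: load  L0  bus=[-]  L0: P0=I P1=S P2=S  mem[L0]=20
25. P0: store L0 := 96  bus=[BusRdX]  L0: P0=M P1=I P2=I  mem[L0]=20
26. P1: store L1 := 30  bus=[-]  L1: P0=I P1=M P2=I  mem[L1]=15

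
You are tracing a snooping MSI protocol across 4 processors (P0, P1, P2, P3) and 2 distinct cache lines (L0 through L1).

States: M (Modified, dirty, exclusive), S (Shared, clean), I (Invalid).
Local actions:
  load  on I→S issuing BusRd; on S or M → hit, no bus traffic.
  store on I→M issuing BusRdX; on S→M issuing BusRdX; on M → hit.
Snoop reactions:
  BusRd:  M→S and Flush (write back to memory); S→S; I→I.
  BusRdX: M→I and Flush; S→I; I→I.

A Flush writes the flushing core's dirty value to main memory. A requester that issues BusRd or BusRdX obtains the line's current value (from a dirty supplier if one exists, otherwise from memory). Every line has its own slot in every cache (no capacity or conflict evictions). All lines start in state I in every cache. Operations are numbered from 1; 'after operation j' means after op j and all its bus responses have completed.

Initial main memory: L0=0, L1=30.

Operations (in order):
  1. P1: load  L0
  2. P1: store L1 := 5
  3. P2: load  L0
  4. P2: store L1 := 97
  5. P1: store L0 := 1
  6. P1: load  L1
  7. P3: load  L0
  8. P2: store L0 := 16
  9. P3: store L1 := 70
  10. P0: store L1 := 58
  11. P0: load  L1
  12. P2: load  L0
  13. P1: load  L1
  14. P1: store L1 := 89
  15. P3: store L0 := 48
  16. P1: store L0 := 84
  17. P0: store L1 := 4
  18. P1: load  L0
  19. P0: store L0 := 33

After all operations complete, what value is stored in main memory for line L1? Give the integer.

step 1: P1: load  L0  ⟶  ISII  (L0)  txn=BusRd  M[L0]=0
step 2: P1: store L1 := 5  ⟶  IMII  (L1)  txn=BusRdX  M[L1]=30
step 3: P2: load  L0  ⟶  ISSI  (L0)  txn=BusRd  M[L0]=0
step 4: P2: store L1 := 97  ⟶  IIMI  (L1)  txn=BusRdX+Flush  M[L1]=5
step 5: P1: store L0 := 1  ⟶  IMII  (L0)  txn=BusRdX  M[L0]=0
step 6: P1: load  L1  ⟶  ISSI  (L1)  txn=BusRd+Flush  M[L1]=97
step 7: P3: load  L0  ⟶  ISIS  (L0)  txn=BusRd+Flush  M[L0]=1
step 8: P2: store L0 := 16  ⟶  IIMI  (L0)  txn=BusRdX  M[L0]=1
step 9: P3: store L1 := 70  ⟶  IIIM  (L1)  txn=BusRdX  M[L1]=97
step 10: P0: store L1 := 58  ⟶  MIII  (L1)  txn=BusRdX+Flush  M[L1]=70
step 11: P0: load  L1  ⟶  MIII  (L1)  txn=∅  M[L1]=70
step 12: P2: load  L0  ⟶  IIMI  (L0)  txn=∅  M[L0]=1
step 13: P1: load  L1  ⟶  SSII  (L1)  txn=BusRd+Flush  M[L1]=58
step 14: P1: store L1 := 89  ⟶  IMII  (L1)  txn=BusRdX  M[L1]=58
step 15: P3: store L0 := 48  ⟶  IIIM  (L0)  txn=BusRdX+Flush  M[L0]=16
step 16: P1: store L0 := 84  ⟶  IMII  (L0)  txn=BusRdX+Flush  M[L0]=48
step 17: P0: store L1 := 4  ⟶  MIII  (L1)  txn=BusRdX+Flush  M[L1]=89
step 18: P1: load  L0  ⟶  IMII  (L0)  txn=∅  M[L0]=48
step 19: P0: store L0 := 33  ⟶  MIII  (L0)  txn=BusRdX+Flush  M[L0]=84

memory[L1] = 89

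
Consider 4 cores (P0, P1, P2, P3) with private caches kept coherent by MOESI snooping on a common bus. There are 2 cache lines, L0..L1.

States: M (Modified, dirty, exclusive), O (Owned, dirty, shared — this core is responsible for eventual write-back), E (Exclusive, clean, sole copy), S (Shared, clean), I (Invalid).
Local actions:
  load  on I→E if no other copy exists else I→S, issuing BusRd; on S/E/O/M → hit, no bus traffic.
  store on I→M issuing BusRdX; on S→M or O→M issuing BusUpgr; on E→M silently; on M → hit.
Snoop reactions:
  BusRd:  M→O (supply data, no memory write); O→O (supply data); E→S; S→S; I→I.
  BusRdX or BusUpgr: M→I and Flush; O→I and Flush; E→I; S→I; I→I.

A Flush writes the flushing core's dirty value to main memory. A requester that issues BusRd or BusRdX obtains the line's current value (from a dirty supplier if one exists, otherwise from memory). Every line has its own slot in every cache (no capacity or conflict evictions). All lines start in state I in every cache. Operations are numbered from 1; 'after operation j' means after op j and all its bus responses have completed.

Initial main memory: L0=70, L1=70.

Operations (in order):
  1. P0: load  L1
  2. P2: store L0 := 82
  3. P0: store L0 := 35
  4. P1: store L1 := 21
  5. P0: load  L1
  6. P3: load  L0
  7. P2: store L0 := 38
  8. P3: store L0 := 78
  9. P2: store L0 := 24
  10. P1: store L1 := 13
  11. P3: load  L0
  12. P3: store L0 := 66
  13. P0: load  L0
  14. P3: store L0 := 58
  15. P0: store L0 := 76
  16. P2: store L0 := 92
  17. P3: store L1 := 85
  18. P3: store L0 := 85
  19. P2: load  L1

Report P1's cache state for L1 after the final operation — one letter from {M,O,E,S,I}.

step 1: P0: load  L1  ⟶  EIII  (L1)  txn=BusRd  M[L1]=70
step 2: P2: store L0 := 82  ⟶  IIMI  (L0)  txn=BusRdX  M[L0]=70
step 3: P0: store L0 := 35  ⟶  MIII  (L0)  txn=BusRdX+Flush  M[L0]=82
step 4: P1: store L1 := 21  ⟶  IMII  (L1)  txn=BusRdX  M[L1]=70
step 5: P0: load  L1  ⟶  SOII  (L1)  txn=BusRd  M[L1]=70
step 6: P3: load  L0  ⟶  OIIS  (L0)  txn=BusRd  M[L0]=82
step 7: P2: store L0 := 38  ⟶  IIMI  (L0)  txn=BusRdX+Flush  M[L0]=35
step 8: P3: store L0 := 78  ⟶  IIIM  (L0)  txn=BusRdX+Flush  M[L0]=38
step 9: P2: store L0 := 24  ⟶  IIMI  (L0)  txn=BusRdX+Flush  M[L0]=78
step 10: P1: store L1 := 13  ⟶  IMII  (L1)  txn=BusUpgr  M[L1]=70
step 11: P3: load  L0  ⟶  IIOS  (L0)  txn=BusRd  M[L0]=78
step 12: P3: store L0 := 66  ⟶  IIIM  (L0)  txn=BusUpgr+Flush  M[L0]=24
step 13: P0: load  L0  ⟶  SIIO  (L0)  txn=BusRd  M[L0]=24
step 14: P3: store L0 := 58  ⟶  IIIM  (L0)  txn=BusUpgr  M[L0]=24
step 15: P0: store L0 := 76  ⟶  MIII  (L0)  txn=BusRdX+Flush  M[L0]=58
step 16: P2: store L0 := 92  ⟶  IIMI  (L0)  txn=BusRdX+Flush  M[L0]=76
step 17: P3: store L1 := 85  ⟶  IIIM  (L1)  txn=BusRdX+Flush  M[L1]=13
step 18: P3: store L0 := 85  ⟶  IIIM  (L0)  txn=BusRdX+Flush  M[L0]=92
step 19: P2: load  L1  ⟶  IISO  (L1)  txn=BusRd  M[L1]=13

state = I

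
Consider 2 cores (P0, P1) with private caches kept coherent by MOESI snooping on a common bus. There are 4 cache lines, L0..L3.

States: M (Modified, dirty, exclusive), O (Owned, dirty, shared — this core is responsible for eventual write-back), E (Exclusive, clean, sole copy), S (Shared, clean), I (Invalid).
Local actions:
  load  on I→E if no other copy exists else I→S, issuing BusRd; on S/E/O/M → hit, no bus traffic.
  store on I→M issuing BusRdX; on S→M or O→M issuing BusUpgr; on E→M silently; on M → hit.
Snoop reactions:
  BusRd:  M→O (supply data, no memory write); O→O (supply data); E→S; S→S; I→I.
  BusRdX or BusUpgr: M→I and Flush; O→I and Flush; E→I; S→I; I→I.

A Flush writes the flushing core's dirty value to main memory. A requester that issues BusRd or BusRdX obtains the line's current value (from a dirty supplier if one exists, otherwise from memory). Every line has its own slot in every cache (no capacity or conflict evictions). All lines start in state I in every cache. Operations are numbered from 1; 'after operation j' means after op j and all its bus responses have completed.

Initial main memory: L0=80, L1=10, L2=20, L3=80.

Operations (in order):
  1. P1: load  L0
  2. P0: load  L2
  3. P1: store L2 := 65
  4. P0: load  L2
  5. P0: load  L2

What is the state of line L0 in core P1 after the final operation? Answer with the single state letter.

1. P1: load  L0  bus=[BusRd]  L0: P0=I P1=E  mem[L0]=80
2. P0: load  L2  bus=[BusRd]  L2: P0=E P1=I  mem[L2]=20
3. P1: store L2 := 65  bus=[BusRdX]  L2: P0=I P1=M  mem[L2]=20
4. P0: load  L2  bus=[BusRd]  L2: P0=S P1=O  mem[L2]=20
5. P0: load  L2  bus=[-]  L2: P0=S P1=O  mem[L2]=20

state = E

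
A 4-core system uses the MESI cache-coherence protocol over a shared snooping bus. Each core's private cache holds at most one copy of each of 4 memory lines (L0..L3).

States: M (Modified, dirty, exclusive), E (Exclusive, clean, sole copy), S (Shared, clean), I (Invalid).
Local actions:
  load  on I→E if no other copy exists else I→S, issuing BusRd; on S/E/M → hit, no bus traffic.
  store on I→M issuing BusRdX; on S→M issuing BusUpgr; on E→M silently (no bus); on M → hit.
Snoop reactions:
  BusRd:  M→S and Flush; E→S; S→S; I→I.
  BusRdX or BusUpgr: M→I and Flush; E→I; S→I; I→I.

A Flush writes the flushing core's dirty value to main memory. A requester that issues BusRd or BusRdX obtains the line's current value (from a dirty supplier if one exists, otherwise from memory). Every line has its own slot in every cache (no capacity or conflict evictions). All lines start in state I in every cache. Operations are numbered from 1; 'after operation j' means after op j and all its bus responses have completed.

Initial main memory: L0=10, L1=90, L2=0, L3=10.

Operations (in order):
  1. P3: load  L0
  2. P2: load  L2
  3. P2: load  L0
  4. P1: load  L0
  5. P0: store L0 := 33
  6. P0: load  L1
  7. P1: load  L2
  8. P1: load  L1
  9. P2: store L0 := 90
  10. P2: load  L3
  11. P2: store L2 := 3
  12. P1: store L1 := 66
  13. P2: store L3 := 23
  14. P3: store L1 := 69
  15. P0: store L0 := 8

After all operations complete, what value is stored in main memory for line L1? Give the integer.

  op1 P3: load  L0 → I/I/I/E on L0; bus BusRd; mem=10
  op2 P2: load  L2 → I/I/E/I on L2; bus BusRd; mem=0
  op3 P2: load  L0 → I/I/S/S on L0; bus BusRd; mem=10
  op4 P1: load  L0 → I/S/S/S on L0; bus BusRd; mem=10
  op5 P0: store L0 := 33 → M/I/I/I on L0; bus BusRdX; mem=10
  op6 P0: load  L1 → E/I/I/I on L1; bus BusRd; mem=90
  op7 P1: load  L2 → I/S/S/I on L2; bus BusRd; mem=0
  op8 P1: load  L1 → S/S/I/I on L1; bus BusRd; mem=90
  op9 P2: store L0 := 90 → I/I/M/I on L0; bus BusRdX Flush; mem=33
  op10 P2: load  L3 → I/I/E/I on L3; bus BusRd; mem=10
  op11 P2: store L2 := 3 → I/I/M/I on L2; bus BusUpgr; mem=0
  op12 P1: store L1 := 66 → I/M/I/I on L1; bus BusUpgr; mem=90
  op13 P2: store L3 := 23 → I/I/M/I on L3; bus (none); mem=10
  op14 P3: store L1 := 69 → I/I/I/M on L1; bus BusRdX Flush; mem=66
  op15 P0: store L0 := 8 → M/I/I/I on L0; bus BusRdX Flush; mem=90

memory[L1] = 66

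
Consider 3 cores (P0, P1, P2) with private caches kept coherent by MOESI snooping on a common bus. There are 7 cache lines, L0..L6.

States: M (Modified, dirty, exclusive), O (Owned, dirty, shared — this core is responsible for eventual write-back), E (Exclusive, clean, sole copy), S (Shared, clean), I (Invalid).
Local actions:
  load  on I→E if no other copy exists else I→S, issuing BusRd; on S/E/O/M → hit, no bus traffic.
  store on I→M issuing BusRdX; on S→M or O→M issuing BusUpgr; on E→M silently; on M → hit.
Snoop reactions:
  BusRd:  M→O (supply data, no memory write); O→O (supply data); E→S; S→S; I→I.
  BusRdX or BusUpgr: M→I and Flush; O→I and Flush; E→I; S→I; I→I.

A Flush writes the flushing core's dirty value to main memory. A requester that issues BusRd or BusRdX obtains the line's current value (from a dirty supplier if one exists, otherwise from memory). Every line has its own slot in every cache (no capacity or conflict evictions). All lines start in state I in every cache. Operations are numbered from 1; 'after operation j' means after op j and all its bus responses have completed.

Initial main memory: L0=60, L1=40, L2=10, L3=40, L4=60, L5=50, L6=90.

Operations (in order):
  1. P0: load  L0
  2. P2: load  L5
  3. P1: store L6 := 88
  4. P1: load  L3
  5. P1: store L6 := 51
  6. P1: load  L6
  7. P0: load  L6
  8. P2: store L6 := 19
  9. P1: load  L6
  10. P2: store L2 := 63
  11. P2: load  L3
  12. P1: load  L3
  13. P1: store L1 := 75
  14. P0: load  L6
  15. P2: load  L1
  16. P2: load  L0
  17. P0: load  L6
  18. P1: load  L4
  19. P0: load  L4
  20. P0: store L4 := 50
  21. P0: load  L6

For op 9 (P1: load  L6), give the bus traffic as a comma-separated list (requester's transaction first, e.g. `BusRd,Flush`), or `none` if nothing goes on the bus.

bus = BusRd

1. P0: load  L0  bus=[BusRd]  L0: P0=E P1=I P2=I  mem[L0]=60
2. P2: load  L5  bus=[BusRd]  L5: P0=I P1=I P2=E  mem[L5]=50
3. P1: store L6 := 88  bus=[BusRdX]  L6: P0=I P1=M P2=I  mem[L6]=90
4. P1: load  L3  bus=[BusRd]  L3: P0=I P1=E P2=I  mem[L3]=40
5. P1: store L6 := 51  bus=[-]  L6: P0=I P1=M P2=I  mem[L6]=90
6. P1: load  L6  bus=[-]  L6: P0=I P1=M P2=I  mem[L6]=90
7. P0: load  L6  bus=[BusRd]  L6: P0=S P1=O P2=I  mem[L6]=90
8. P2: store L6 := 19  bus=[BusRdX,Flush]  L6: P0=I P1=I P2=M  mem[L6]=51
9. P1: load  L6  bus=[BusRd]  L6: P0=I P1=S P2=O  mem[L6]=51
10. P2: store L2 := 63  bus=[BusRdX]  L2: P0=I P1=I P2=M  mem[L2]=10
11. P2: load  L3  bus=[BusRd]  L3: P0=I P1=S P2=S  mem[L3]=40
12. P1: load  L3  bus=[-]  L3: P0=I P1=S P2=S  mem[L3]=40
13. P1: store L1 := 75  bus=[BusRdX]  L1: P0=I P1=M P2=I  mem[L1]=40
14. P0: load  L6  bus=[BusRd]  L6: P0=S P1=S P2=O  mem[L6]=51
15. P2: load  L1  bus=[BusRd]  L1: P0=I P1=O P2=S  mem[L1]=40
16. P2: load  L0  bus=[BusRd]  L0: P0=S P1=I P2=S  mem[L0]=60
17. P0: load  L6  bus=[-]  L6: P0=S P1=S P2=O  mem[L6]=51
18. P1: load  L4  bus=[BusRd]  L4: P0=I P1=E P2=I  mem[L4]=60
19. P0: load  L4  bus=[BusRd]  L4: P0=S P1=S P2=I  mem[L4]=60
20. P0: store L4 := 50  bus=[BusUpgr]  L4: P0=M P1=I P2=I  mem[L4]=60
21. P0: load  L6  bus=[-]  L6: P0=S P1=S P2=O  mem[L6]=51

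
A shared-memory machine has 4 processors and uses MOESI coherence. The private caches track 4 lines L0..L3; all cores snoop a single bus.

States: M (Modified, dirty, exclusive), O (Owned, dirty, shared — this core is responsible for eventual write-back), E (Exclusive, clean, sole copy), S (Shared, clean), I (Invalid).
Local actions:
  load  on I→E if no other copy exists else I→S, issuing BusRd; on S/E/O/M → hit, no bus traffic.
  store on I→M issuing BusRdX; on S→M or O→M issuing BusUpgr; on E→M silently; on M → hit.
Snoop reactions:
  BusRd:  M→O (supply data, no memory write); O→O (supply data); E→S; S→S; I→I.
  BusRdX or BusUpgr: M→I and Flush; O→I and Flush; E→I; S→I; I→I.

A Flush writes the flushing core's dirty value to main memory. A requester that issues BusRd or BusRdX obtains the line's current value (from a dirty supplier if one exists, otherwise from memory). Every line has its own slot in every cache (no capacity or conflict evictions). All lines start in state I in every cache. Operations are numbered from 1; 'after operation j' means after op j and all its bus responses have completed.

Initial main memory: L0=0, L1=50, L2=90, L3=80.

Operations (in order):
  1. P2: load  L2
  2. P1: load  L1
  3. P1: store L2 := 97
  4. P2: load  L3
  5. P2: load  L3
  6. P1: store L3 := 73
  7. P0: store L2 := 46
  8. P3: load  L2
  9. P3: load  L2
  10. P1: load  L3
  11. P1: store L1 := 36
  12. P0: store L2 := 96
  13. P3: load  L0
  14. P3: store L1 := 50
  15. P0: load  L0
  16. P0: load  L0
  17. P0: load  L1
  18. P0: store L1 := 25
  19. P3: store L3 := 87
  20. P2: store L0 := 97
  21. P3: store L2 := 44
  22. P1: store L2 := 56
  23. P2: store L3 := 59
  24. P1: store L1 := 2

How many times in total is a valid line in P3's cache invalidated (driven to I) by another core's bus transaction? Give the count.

invalidations = 5

  op1 P2: load  L2 → I/I/E/I on L2; bus BusRd; mem=90
  op2 P1: load  L1 → I/E/I/I on L1; bus BusRd; mem=50
  op3 P1: store L2 := 97 → I/M/I/I on L2; bus BusRdX; mem=90
  op4 P2: load  L3 → I/I/E/I on L3; bus BusRd; mem=80
  op5 P2: load  L3 → I/I/E/I on L3; bus (none); mem=80
  op6 P1: store L3 := 73 → I/M/I/I on L3; bus BusRdX; mem=80
  op7 P0: store L2 := 46 → M/I/I/I on L2; bus BusRdX Flush; mem=97
  op8 P3: load  L2 → O/I/I/S on L2; bus BusRd; mem=97
  op9 P3: load  L2 → O/I/I/S on L2; bus (none); mem=97
  op10 P1: load  L3 → I/M/I/I on L3; bus (none); mem=80
  op11 P1: store L1 := 36 → I/M/I/I on L1; bus (none); mem=50
  op12 P0: store L2 := 96 → M/I/I/I on L2; bus BusUpgr; mem=97
  op13 P3: load  L0 → I/I/I/E on L0; bus BusRd; mem=0
  op14 P3: store L1 := 50 → I/I/I/M on L1; bus BusRdX Flush; mem=36
  op15 P0: load  L0 → S/I/I/S on L0; bus BusRd; mem=0
  op16 P0: load  L0 → S/I/I/S on L0; bus (none); mem=0
  op17 P0: load  L1 → S/I/I/O on L1; bus BusRd; mem=36
  op18 P0: store L1 := 25 → M/I/I/I on L1; bus BusUpgr Flush; mem=50
  op19 P3: store L3 := 87 → I/I/I/M on L3; bus BusRdX Flush; mem=73
  op20 P2: store L0 := 97 → I/I/M/I on L0; bus BusRdX; mem=0
  op21 P3: store L2 := 44 → I/I/I/M on L2; bus BusRdX Flush; mem=96
  op22 P1: store L2 := 56 → I/M/I/I on L2; bus BusRdX Flush; mem=44
  op23 P2: store L3 := 59 → I/I/M/I on L3; bus BusRdX Flush; mem=87
  op24 P1: store L1 := 2 → I/M/I/I on L1; bus BusRdX Flush; mem=25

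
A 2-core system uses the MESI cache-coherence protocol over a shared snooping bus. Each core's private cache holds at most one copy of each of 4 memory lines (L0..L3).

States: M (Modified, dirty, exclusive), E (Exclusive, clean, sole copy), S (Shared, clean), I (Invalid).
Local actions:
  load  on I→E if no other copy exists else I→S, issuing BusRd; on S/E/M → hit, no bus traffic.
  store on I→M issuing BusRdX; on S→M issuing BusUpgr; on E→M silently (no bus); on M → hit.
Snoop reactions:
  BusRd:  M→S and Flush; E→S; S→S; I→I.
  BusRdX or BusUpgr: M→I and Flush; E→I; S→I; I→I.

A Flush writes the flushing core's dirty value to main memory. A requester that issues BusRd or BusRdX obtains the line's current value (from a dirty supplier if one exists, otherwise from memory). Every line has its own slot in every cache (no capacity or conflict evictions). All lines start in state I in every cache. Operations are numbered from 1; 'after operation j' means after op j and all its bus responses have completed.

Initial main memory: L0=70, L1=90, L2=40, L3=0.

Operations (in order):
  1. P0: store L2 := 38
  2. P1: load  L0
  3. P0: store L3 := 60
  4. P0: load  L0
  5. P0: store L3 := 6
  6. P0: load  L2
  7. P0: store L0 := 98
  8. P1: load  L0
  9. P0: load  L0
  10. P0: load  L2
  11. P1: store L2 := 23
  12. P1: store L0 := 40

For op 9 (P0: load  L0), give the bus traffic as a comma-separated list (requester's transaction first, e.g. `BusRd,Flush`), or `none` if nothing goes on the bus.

step 1: P0: store L2 := 38  ⟶  MI  (L2)  txn=BusRdX  M[L2]=40
step 2: P1: load  L0  ⟶  IE  (L0)  txn=BusRd  M[L0]=70
step 3: P0: store L3 := 60  ⟶  MI  (L3)  txn=BusRdX  M[L3]=0
step 4: P0: load  L0  ⟶  SS  (L0)  txn=BusRd  M[L0]=70
step 5: P0: store L3 := 6  ⟶  MI  (L3)  txn=∅  M[L3]=0
step 6: P0: load  L2  ⟶  MI  (L2)  txn=∅  M[L2]=40
step 7: P0: store L0 := 98  ⟶  MI  (L0)  txn=BusUpgr  M[L0]=70
step 8: P1: load  L0  ⟶  SS  (L0)  txn=BusRd+Flush  M[L0]=98
step 9: P0: load  L0  ⟶  SS  (L0)  txn=∅  M[L0]=98
step 10: P0: load  L2  ⟶  MI  (L2)  txn=∅  M[L2]=40
step 11: P1: store L2 := 23  ⟶  IM  (L2)  txn=BusRdX+Flush  M[L2]=38
step 12: P1: store L0 := 40  ⟶  IM  (L0)  txn=BusUpgr  M[L0]=98

bus = none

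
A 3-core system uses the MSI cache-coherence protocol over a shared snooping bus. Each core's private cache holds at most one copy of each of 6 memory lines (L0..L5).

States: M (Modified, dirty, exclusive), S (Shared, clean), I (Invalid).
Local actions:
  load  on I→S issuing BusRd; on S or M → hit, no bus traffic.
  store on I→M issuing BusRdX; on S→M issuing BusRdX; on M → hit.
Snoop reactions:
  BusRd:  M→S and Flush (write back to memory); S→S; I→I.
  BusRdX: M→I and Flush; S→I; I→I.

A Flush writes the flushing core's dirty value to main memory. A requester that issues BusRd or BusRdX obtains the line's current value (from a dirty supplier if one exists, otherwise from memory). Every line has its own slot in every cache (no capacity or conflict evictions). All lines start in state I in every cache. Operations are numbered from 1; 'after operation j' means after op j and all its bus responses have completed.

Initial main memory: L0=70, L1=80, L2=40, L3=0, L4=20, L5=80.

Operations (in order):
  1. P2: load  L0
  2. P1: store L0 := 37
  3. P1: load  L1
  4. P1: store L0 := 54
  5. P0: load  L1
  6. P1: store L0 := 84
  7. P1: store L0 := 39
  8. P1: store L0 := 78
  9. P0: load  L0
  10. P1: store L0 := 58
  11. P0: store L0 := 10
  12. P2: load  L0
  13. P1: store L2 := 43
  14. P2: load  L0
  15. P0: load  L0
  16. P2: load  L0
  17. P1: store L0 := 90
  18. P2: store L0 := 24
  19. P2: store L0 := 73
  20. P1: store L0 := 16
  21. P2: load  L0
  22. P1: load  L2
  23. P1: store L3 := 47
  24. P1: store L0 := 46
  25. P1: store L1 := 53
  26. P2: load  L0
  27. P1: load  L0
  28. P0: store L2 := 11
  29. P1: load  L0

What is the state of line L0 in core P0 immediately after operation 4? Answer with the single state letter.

step 1: P2: load  L0  ⟶  IIS  (L0)  txn=BusRd  M[L0]=70
step 2: P1: store L0 := 37  ⟶  IMI  (L0)  txn=BusRdX  M[L0]=70
step 3: P1: load  L1  ⟶  ISI  (L1)  txn=BusRd  M[L1]=80
step 4: P1: store L0 := 54  ⟶  IMI  (L0)  txn=∅  M[L0]=70
step 5: P0: load  L1  ⟶  SSI  (L1)  txn=BusRd  M[L1]=80
step 6: P1: store L0 := 84  ⟶  IMI  (L0)  txn=∅  M[L0]=70
step 7: P1: store L0 := 39  ⟶  IMI  (L0)  txn=∅  M[L0]=70
step 8: P1: store L0 := 78  ⟶  IMI  (L0)  txn=∅  M[L0]=70
step 9: P0: load  L0  ⟶  SSI  (L0)  txn=BusRd+Flush  M[L0]=78
step 10: P1: store L0 := 58  ⟶  IMI  (L0)  txn=BusRdX  M[L0]=78
step 11: P0: store L0 := 10  ⟶  MII  (L0)  txn=BusRdX+Flush  M[L0]=58
step 12: P2: load  L0  ⟶  SIS  (L0)  txn=BusRd+Flush  M[L0]=10
step 13: P1: store L2 := 43  ⟶  IMI  (L2)  txn=BusRdX  M[L2]=40
step 14: P2: load  L0  ⟶  SIS  (L0)  txn=∅  M[L0]=10
step 15: P0: load  L0  ⟶  SIS  (L0)  txn=∅  M[L0]=10
step 16: P2: load  L0  ⟶  SIS  (L0)  txn=∅  M[L0]=10
step 17: P1: store L0 := 90  ⟶  IMI  (L0)  txn=BusRdX  M[L0]=10
step 18: P2: store L0 := 24  ⟶  IIM  (L0)  txn=BusRdX+Flush  M[L0]=90
step 19: P2: store L0 := 73  ⟶  IIM  (L0)  txn=∅  M[L0]=90
step 20: P1: store L0 := 16  ⟶  IMI  (L0)  txn=BusRdX+Flush  M[L0]=73
step 21: P2: load  L0  ⟶  ISS  (L0)  txn=BusRd+Flush  M[L0]=16
step 22: P1: load  L2  ⟶  IMI  (L2)  txn=∅  M[L2]=40
step 23: P1: store L3 := 47  ⟶  IMI  (L3)  txn=BusRdX  M[L3]=0
step 24: P1: store L0 := 46  ⟶  IMI  (L0)  txn=BusRdX  M[L0]=16
step 25: P1: store L1 := 53  ⟶  IMI  (L1)  txn=BusRdX  M[L1]=80
step 26: P2: load  L0  ⟶  ISS  (L0)  txn=BusRd+Flush  M[L0]=46
step 27: P1: load  L0  ⟶  ISS  (L0)  txn=∅  M[L0]=46
step 28: P0: store L2 := 11  ⟶  MII  (L2)  txn=BusRdX+Flush  M[L2]=43
step 29: P1: load  L0  ⟶  ISS  (L0)  txn=∅  M[L0]=46

state = I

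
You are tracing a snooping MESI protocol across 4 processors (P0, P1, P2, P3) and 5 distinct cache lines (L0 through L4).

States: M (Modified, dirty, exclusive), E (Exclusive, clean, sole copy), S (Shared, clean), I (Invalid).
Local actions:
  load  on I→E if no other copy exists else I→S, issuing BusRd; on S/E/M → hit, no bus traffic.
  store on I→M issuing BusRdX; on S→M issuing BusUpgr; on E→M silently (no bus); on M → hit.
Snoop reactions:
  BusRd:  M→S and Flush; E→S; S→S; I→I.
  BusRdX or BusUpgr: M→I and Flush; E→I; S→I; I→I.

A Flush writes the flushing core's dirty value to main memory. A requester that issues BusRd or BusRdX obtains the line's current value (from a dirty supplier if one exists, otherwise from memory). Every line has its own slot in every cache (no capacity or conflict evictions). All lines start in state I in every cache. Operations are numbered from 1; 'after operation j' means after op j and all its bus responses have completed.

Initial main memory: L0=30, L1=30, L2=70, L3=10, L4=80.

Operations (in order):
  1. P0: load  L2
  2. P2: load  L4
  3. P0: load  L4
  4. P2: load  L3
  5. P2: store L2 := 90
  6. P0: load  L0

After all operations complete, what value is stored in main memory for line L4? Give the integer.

memory[L4] = 80

  op1 P0: load  L2 → E/I/I/I on L2; bus BusRd; mem=70
  op2 P2: load  L4 → I/I/E/I on L4; bus BusRd; mem=80
  op3 P0: load  L4 → S/I/S/I on L4; bus BusRd; mem=80
  op4 P2: load  L3 → I/I/E/I on L3; bus BusRd; mem=10
  op5 P2: store L2 := 90 → I/I/M/I on L2; bus BusRdX; mem=70
  op6 P0: load  L0 → E/I/I/I on L0; bus BusRd; mem=30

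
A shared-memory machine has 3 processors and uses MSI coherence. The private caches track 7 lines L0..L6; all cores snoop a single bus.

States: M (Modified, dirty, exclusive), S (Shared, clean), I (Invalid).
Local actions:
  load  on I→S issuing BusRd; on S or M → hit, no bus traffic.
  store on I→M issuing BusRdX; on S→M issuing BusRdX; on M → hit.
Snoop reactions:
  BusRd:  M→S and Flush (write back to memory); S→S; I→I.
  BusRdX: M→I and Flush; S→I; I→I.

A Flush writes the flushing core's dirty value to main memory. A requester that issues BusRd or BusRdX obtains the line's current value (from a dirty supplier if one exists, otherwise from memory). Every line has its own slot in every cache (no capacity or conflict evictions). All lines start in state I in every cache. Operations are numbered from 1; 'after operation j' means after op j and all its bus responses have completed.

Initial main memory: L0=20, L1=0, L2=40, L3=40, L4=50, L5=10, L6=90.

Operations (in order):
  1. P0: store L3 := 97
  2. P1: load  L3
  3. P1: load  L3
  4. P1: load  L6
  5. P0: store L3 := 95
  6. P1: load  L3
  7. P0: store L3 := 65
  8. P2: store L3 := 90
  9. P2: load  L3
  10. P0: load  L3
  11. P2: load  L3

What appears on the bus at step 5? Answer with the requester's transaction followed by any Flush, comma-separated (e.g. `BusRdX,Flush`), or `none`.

bus = BusRdX

1. P0: store L3 := 97  bus=[BusRdX]  L3: P0=M P1=I P2=I  mem[L3]=40
2. P1: load  L3  bus=[BusRd,Flush]  L3: P0=S P1=S P2=I  mem[L3]=97
3. P1: load  L3  bus=[-]  L3: P0=S P1=S P2=I  mem[L3]=97
4. P1: load  L6  bus=[BusRd]  L6: P0=I P1=S P2=I  mem[L6]=90
5. P0: store L3 := 95  bus=[BusRdX]  L3: P0=M P1=I P2=I  mem[L3]=97
6. P1: load  L3  bus=[BusRd,Flush]  L3: P0=S P1=S P2=I  mem[L3]=95
7. P0: store L3 := 65  bus=[BusRdX]  L3: P0=M P1=I P2=I  mem[L3]=95
8. P2: store L3 := 90  bus=[BusRdX,Flush]  L3: P0=I P1=I P2=M  mem[L3]=65
9. P2: load  L3  bus=[-]  L3: P0=I P1=I P2=M  mem[L3]=65
10. P0: load  L3  bus=[BusRd,Flush]  L3: P0=S P1=I P2=S  mem[L3]=90
11. P2: load  L3  bus=[-]  L3: P0=S P1=I P2=S  mem[L3]=90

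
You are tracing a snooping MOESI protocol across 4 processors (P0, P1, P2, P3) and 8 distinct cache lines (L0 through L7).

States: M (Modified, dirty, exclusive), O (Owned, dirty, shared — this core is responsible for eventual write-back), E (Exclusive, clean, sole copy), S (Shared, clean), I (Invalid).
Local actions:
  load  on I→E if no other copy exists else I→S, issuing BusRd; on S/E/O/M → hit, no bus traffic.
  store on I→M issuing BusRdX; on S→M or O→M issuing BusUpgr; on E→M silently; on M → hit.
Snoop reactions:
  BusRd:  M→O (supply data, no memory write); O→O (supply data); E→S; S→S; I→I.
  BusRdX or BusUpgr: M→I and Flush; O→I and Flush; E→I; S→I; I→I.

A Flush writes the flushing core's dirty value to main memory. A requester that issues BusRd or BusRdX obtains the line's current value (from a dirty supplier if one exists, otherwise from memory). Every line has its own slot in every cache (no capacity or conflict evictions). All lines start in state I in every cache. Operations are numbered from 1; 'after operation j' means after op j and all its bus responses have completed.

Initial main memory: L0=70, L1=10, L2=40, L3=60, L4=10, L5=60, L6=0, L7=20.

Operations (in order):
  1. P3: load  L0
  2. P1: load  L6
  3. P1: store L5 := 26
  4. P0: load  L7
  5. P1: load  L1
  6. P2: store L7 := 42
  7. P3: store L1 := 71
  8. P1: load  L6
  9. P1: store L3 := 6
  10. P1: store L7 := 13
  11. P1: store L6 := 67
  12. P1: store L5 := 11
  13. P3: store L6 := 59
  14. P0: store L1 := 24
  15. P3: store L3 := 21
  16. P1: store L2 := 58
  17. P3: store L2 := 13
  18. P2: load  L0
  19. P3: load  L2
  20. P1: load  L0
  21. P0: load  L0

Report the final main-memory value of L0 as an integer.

memory[L0] = 70

step 1: P3: load  L0  ⟶  IIIE  (L0)  txn=BusRd  M[L0]=70
step 2: P1: load  L6  ⟶  IEII  (L6)  txn=BusRd  M[L6]=0
step 3: P1: store L5 := 26  ⟶  IMII  (L5)  txn=BusRdX  M[L5]=60
step 4: P0: load  L7  ⟶  EIII  (L7)  txn=BusRd  M[L7]=20
step 5: P1: load  L1  ⟶  IEII  (L1)  txn=BusRd  M[L1]=10
step 6: P2: store L7 := 42  ⟶  IIMI  (L7)  txn=BusRdX  M[L7]=20
step 7: P3: store L1 := 71  ⟶  IIIM  (L1)  txn=BusRdX  M[L1]=10
step 8: P1: load  L6  ⟶  IEII  (L6)  txn=∅  M[L6]=0
step 9: P1: store L3 := 6  ⟶  IMII  (L3)  txn=BusRdX  M[L3]=60
step 10: P1: store L7 := 13  ⟶  IMII  (L7)  txn=BusRdX+Flush  M[L7]=42
step 11: P1: store L6 := 67  ⟶  IMII  (L6)  txn=∅  M[L6]=0
step 12: P1: store L5 := 11  ⟶  IMII  (L5)  txn=∅  M[L5]=60
step 13: P3: store L6 := 59  ⟶  IIIM  (L6)  txn=BusRdX+Flush  M[L6]=67
step 14: P0: store L1 := 24  ⟶  MIII  (L1)  txn=BusRdX+Flush  M[L1]=71
step 15: P3: store L3 := 21  ⟶  IIIM  (L3)  txn=BusRdX+Flush  M[L3]=6
step 16: P1: store L2 := 58  ⟶  IMII  (L2)  txn=BusRdX  M[L2]=40
step 17: P3: store L2 := 13  ⟶  IIIM  (L2)  txn=BusRdX+Flush  M[L2]=58
step 18: P2: load  L0  ⟶  IISS  (L0)  txn=BusRd  M[L0]=70
step 19: P3: load  L2  ⟶  IIIM  (L2)  txn=∅  M[L2]=58
step 20: P1: load  L0  ⟶  ISSS  (L0)  txn=BusRd  M[L0]=70
step 21: P0: load  L0  ⟶  SSSS  (L0)  txn=BusRd  M[L0]=70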